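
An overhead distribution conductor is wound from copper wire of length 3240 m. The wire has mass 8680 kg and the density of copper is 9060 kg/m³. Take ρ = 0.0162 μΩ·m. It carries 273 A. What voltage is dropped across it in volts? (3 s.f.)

ρ = 0.0162 μΩ·m = 1.62×10^-8 Ω·m
A = m/(density·L) = 8680/(9060×3240) = 2.9570e-04 m²
R = ρL/A = (1.62×10^-8)(3240)/(2.9570e-04) = 0.1775 Ω
V = IR = 273 × 0.1775 = 48.5 V

48.5 V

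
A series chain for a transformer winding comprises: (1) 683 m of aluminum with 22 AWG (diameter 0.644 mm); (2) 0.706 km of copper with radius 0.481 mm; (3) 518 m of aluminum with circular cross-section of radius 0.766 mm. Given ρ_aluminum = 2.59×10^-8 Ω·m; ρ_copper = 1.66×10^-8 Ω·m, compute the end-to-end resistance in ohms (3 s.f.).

77.7 Ω

Seg 1: A = π(0.644/2 mm)² = π(3.2200e-04 m)² = 3.257e-07 m²
R_1 = (2.59×10^-8)(683)/(3.257e-07) = 54.31 Ω
Seg 2: A = πr² = π(4.8100e-04 m)² = 7.268e-07 m²
R_2 = (1.66×10^-8)(706)/(7.268e-07) = 16.12 Ω
Seg 3: A = πr² = π(7.6600e-04 m)² = 1.843e-06 m²
R_3 = (2.59×10^-8)(518)/(1.843e-06) = 7.278 Ω
R_total = R_1 + R_2 + R_3 = 77.7 Ω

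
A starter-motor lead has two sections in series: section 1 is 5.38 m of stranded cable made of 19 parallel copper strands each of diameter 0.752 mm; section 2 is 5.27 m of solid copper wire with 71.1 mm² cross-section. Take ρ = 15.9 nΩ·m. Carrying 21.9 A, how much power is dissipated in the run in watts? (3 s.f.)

ρ = 15.9 nΩ·m = 1.59×10^-8 Ω·m
Section 1: A_strand = π(3.7600e-04)² = 4.441e-07 m²; R₁ = ρL/(N·A_s) = (1.59×10^-8)(5.38)/(19×4.441e-07) = 0.01014 Ω
Section 2: A = 71.1 mm² = 7.110e-05 m²
R₂ = (1.59×10^-8)(5.27)/(7.110e-05) = 0.001179 Ω
R = R₁ + R₂ = 0.01132 Ω
P = I²R = (21.9)² × 0.01132 = 5.43 W

5.43 W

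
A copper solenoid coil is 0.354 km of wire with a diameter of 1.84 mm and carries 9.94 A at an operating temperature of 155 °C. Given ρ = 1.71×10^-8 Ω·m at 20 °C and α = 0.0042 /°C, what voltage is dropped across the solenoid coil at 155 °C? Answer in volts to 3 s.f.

35.5 V

A = π(d/2)² = π(9.2000e-04 m)² = 2.659e-06 m²
R₍20₎ = ρL/A = (1.71×10^-8)(354)/(2.659e-06) = 2.277 Ω
R₍155₎ = R₍20₎(1 + αΔT) = 2.277 × (1 + 0.0042×135) = 3.567 Ω
V = IR = 9.94 × 3.567 = 35.5 V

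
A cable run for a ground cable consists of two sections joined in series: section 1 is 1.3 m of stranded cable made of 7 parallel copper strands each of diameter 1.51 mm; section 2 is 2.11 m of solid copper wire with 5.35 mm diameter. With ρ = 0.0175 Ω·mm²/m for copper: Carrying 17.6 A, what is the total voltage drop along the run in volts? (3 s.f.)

0.0609 V

ρ = 0.0175 Ω·mm²/m = 1.75×10^-8 Ω·m
Section 1: A_strand = π(7.5500e-04)² = 1.791e-06 m²; R₁ = ρL/(N·A_s) = (1.75×10^-8)(1.3)/(7×1.791e-06) = 0.001815 Ω
Section 2: A = π(d/2)² = π(2.6750e-03 m)² = 2.248e-05 m²
R₂ = (1.75×10^-8)(2.11)/(2.248e-05) = 0.001643 Ω
R = R₁ + R₂ = 0.003457 Ω
V = IR = 17.6 × 0.003457 = 0.0609 V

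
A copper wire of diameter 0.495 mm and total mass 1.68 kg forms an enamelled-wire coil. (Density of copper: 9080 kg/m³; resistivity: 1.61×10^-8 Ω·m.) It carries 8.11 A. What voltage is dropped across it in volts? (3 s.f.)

A = π(d/2)² = π(2.4750e-04 m)² = 1.9244e-07 m²
L = m/(density·A) = 1.68/(9080×1.9244e-07) = 961.4 m
R = ρL/A = (1.61×10^-8)(961.4)/(1.9244e-07) = 80.44 Ω
V = IR = 8.11 × 80.44 = 652 V

652 V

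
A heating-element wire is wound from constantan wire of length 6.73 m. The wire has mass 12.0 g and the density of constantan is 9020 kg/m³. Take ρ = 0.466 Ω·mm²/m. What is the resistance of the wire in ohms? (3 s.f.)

15.9 Ω

ρ = 0.466 Ω·mm²/m = 4.66×10^-7 Ω·m
A = m/(density·L) = 0.012/(9020×6.73) = 1.9768e-07 m²
R = ρL/A = (4.66×10^-7)(6.73)/(1.9768e-07) = 15.9 Ω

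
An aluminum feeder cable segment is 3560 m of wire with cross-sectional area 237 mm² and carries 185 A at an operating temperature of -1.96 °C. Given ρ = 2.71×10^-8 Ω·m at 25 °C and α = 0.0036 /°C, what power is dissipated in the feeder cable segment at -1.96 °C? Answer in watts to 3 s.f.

A = 237 mm² = 2.370e-04 m²
R₍25₎ = ρL/A = (2.71×10^-8)(3560)/(2.370e-04) = 0.4071 Ω
R₍-1.96₎ = R₍25₎(1 + αΔT) = 0.4071 × (1 + 0.0036×-27) = 0.3676 Ω
P = I²R = (185)² × 0.3676 = 12600 W

12600 W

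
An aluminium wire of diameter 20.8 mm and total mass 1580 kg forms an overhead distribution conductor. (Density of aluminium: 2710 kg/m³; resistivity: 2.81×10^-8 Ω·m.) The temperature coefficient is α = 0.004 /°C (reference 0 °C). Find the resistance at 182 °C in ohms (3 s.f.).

0.245 Ω

A = π(d/2)² = π(1.0400e-02 m)² = 3.3979e-04 m²
L = m/(density·A) = 1580/(2710×3.3979e-04) = 1716 m
R = ρL/A = (2.81×10^-8)(1716)/(3.3979e-04) = 0.1419 Ω
R(182 °C) = 0.1419 × (1 + 0.004×182) = 0.245 Ω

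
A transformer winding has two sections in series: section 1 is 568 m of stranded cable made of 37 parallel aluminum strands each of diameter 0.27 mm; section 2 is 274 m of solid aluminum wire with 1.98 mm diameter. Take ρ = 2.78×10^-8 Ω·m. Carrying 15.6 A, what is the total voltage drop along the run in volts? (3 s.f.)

155 V

Section 1: A_strand = π(1.3500e-04)² = 5.726e-08 m²; R₁ = ρL/(N·A_s) = (2.78×10^-8)(568)/(37×5.726e-08) = 7.454 Ω
Section 2: A = π(d/2)² = π(9.9000e-04 m)² = 3.079e-06 m²
R₂ = (2.78×10^-8)(274)/(3.079e-06) = 2.474 Ω
R = R₁ + R₂ = 9.928 Ω
V = IR = 15.6 × 9.928 = 155 V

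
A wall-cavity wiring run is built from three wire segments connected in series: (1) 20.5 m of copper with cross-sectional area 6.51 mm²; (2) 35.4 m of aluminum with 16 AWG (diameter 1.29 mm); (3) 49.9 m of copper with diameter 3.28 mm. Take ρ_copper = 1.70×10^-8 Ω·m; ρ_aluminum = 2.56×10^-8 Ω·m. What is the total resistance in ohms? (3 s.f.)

Seg 1: A = 6.51 mm² = 6.510e-06 m²
R_1 = (1.70×10^-8)(20.5)/(6.510e-06) = 0.05353 Ω
Seg 2: A = π(1.29/2 mm)² = π(6.4500e-04 m)² = 1.307e-06 m²
R_2 = (2.56×10^-8)(35.4)/(1.307e-06) = 0.6934 Ω
Seg 3: A = π(d/2)² = π(1.6400e-03 m)² = 8.450e-06 m²
R_3 = (1.70×10^-8)(49.9)/(8.450e-06) = 0.1004 Ω
R_total = R_1 + R_2 + R_3 = 0.847 Ω

0.847 Ω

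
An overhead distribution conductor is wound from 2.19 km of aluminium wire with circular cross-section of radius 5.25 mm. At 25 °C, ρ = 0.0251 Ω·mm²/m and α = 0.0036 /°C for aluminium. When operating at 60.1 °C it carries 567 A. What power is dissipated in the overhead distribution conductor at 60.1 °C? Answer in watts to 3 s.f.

2.30×10^5 W

ρ = 0.0251 Ω·mm²/m = 2.51×10^-8 Ω·m
A = πr² = π(5.2500e-03 m)² = 8.659e-05 m²
R₍25₎ = ρL/A = (2.51×10^-8)(2190)/(8.659e-05) = 0.6348 Ω
R₍60.1₎ = R₍25₎(1 + αΔT) = 0.6348 × (1 + 0.0036×35.1) = 0.715 Ω
P = I²R = (567)² × 0.715 = 2.30×10^5 W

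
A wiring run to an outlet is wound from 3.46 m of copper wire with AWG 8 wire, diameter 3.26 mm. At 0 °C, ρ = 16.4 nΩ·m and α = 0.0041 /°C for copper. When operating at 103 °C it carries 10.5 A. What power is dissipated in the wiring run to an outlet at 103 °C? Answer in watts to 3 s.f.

ρ = 16.4 nΩ·m = 1.64×10^-8 Ω·m
A = π(3.26/2 mm)² = π(1.6300e-03 m)² = 8.347e-06 m²
R₍0₎ = ρL/A = (1.64×10^-8)(3.46)/(8.347e-06) = 0.006798 Ω
R₍103₎ = R₍0₎(1 + αΔT) = 0.006798 × (1 + 0.0041×103) = 0.009669 Ω
P = I²R = (10.5)² × 0.009669 = 1.07 W

1.07 W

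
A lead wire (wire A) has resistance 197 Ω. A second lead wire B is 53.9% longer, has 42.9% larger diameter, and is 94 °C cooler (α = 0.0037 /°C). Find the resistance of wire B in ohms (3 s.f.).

96.8 Ω

R ∝ ρL/d² with ρ ∝ (1+αΔT), so R_B/R_A = (1 + 53.9/100) × (1 + 42.9/100)⁻² × (1 − 0.0037×94)
= 1.539 × 0.4897 × 0.6522 = 0.4915
R_B = 0.4915 × 197 = 96.8 Ω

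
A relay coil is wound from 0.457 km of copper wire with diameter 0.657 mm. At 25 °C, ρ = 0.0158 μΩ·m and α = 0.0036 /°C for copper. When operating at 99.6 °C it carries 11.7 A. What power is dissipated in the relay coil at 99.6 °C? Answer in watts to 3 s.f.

3700 W

ρ = 0.0158 μΩ·m = 1.58×10^-8 Ω·m
A = π(d/2)² = π(3.2850e-04 m)² = 3.390e-07 m²
R₍25₎ = ρL/A = (1.58×10^-8)(457)/(3.390e-07) = 21.3 Ω
R₍99.6₎ = R₍25₎(1 + αΔT) = 21.3 × (1 + 0.0036×74.6) = 27.02 Ω
P = I²R = (11.7)² × 27.02 = 3700 W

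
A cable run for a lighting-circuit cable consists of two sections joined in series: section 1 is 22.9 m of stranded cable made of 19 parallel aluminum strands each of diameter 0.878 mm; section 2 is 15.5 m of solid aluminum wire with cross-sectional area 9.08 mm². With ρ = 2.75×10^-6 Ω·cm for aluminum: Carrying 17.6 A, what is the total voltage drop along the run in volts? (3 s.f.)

ρ = 2.75×10^-6 Ω·cm = 2.75×10^-8 Ω·m
Section 1: A_strand = π(4.3900e-04)² = 6.055e-07 m²; R₁ = ρL/(N·A_s) = (2.75×10^-8)(22.9)/(19×6.055e-07) = 0.05474 Ω
Section 2: A = 9.08 mm² = 9.080e-06 m²
R₂ = (2.75×10^-8)(15.5)/(9.080e-06) = 0.04694 Ω
R = R₁ + R₂ = 0.1017 Ω
V = IR = 17.6 × 0.1017 = 1.79 V

1.79 V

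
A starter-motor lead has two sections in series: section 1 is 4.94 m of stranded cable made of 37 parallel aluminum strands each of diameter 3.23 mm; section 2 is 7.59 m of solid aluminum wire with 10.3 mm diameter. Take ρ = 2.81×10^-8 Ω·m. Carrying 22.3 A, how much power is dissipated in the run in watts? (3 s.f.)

Section 1: A_strand = π(1.6150e-03)² = 8.194e-06 m²; R₁ = ρL/(N·A_s) = (2.81×10^-8)(4.94)/(37×8.194e-06) = 4.579×10^-4 Ω
Section 2: A = π(d/2)² = π(5.1500e-03 m)² = 8.332e-05 m²
R₂ = (2.81×10^-8)(7.59)/(8.332e-05) = 0.00256 Ω
R = R₁ + R₂ = 0.003018 Ω
P = I²R = (22.3)² × 0.003018 = 1.50 W

1.50 W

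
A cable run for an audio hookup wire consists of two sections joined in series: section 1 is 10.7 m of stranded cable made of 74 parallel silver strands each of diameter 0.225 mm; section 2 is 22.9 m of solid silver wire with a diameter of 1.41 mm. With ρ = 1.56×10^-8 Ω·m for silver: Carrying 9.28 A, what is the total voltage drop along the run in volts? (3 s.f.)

2.65 V

Section 1: A_strand = π(1.1250e-04)² = 3.976e-08 m²; R₁ = ρL/(N·A_s) = (1.56×10^-8)(10.7)/(74×3.976e-08) = 0.05673 Ω
Section 2: A = π(d/2)² = π(7.0500e-04 m)² = 1.561e-06 m²
R₂ = (1.56×10^-8)(22.9)/(1.561e-06) = 0.2288 Ω
R = R₁ + R₂ = 0.2855 Ω
V = IR = 9.28 × 0.2855 = 2.65 V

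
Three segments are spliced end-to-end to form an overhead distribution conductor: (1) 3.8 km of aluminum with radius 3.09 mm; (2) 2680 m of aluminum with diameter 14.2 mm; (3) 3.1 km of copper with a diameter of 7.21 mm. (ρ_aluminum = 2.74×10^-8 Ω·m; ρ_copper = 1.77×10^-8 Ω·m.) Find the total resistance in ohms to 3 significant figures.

Seg 1: A = πr² = π(3.0900e-03 m)² = 3.000e-05 m²
R_1 = (2.74×10^-8)(3800)/(3.000e-05) = 3.471 Ω
Seg 2: A = π(d/2)² = π(7.1000e-03 m)² = 1.584e-04 m²
R_2 = (2.74×10^-8)(2680)/(1.584e-04) = 0.4637 Ω
Seg 3: A = π(d/2)² = π(3.6050e-03 m)² = 4.083e-05 m²
R_3 = (1.77×10^-8)(3100)/(4.083e-05) = 1.344 Ω
R_total = R_1 + R_2 + R_3 = 5.28 Ω

5.28 Ω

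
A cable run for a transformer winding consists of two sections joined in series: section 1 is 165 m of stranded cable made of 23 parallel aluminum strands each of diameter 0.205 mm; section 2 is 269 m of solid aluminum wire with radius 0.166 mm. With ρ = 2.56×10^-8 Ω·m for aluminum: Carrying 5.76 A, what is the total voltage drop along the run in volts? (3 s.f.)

490 V

Section 1: A_strand = π(1.0250e-04)² = 3.301e-08 m²; R₁ = ρL/(N·A_s) = (2.56×10^-8)(165)/(23×3.301e-08) = 5.564 Ω
Section 2: A = πr² = π(1.6600e-04 m)² = 8.657e-08 m²
R₂ = (2.56×10^-8)(269)/(8.657e-08) = 79.55 Ω
R = R₁ + R₂ = 85.11 Ω
V = IR = 5.76 × 85.11 = 490 V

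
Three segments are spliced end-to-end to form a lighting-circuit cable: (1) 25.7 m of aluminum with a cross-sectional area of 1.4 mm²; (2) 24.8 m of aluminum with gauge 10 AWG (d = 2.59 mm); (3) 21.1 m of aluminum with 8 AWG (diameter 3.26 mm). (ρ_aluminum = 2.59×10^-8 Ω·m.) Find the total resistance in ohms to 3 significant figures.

Seg 1: A = 1.4 mm² = 1.400e-06 m²
R_1 = (2.59×10^-8)(25.7)/(1.400e-06) = 0.4755 Ω
Seg 2: A = π(2.59/2 mm)² = π(1.2950e-03 m)² = 5.269e-06 m²
R_2 = (2.59×10^-8)(24.8)/(5.269e-06) = 0.1219 Ω
Seg 3: A = π(3.26/2 mm)² = π(1.6300e-03 m)² = 8.347e-06 m²
R_3 = (2.59×10^-8)(21.1)/(8.347e-06) = 0.06547 Ω
R_total = R_1 + R_2 + R_3 = 0.663 Ω

0.663 Ω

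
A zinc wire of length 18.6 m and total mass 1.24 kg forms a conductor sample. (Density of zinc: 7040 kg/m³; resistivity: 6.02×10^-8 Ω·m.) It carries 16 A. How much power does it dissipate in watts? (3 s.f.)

30.3 W

A = m/(density·L) = 1.24/(7040×18.6) = 9.4697e-06 m²
R = ρL/A = (6.02×10^-8)(18.6)/(9.4697e-06) = 0.1182 Ω
P = I²R = (16)² × 0.1182 = 30.3 W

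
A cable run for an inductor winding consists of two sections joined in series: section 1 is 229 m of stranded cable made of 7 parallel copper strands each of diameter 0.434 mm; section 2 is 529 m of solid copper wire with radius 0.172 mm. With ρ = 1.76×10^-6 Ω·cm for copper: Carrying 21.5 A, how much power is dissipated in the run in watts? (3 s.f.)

ρ = 1.76×10^-6 Ω·cm = 1.76×10^-8 Ω·m
Section 1: A_strand = π(2.1700e-04)² = 1.479e-07 m²; R₁ = ρL/(N·A_s) = (1.76×10^-8)(229)/(7×1.479e-07) = 3.892 Ω
Section 2: A = πr² = π(1.7200e-04 m)² = 9.294e-08 m²
R₂ = (1.76×10^-8)(529)/(9.294e-08) = 100.2 Ω
R = R₁ + R₂ = 104.1 Ω
P = I²R = (21.5)² × 104.1 = 48100 W

48100 W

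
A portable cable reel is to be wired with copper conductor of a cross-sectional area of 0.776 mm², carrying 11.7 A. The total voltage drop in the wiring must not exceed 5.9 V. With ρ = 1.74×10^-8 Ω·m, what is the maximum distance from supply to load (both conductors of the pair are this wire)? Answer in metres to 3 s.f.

11.2 m

A = 0.776 mm² = 7.760e-07 m²
L_max = V_max·A/(2·ρI) = (5.9)(7.760e-07)/(2×1.74×10^-8×11.7) = 11.2 m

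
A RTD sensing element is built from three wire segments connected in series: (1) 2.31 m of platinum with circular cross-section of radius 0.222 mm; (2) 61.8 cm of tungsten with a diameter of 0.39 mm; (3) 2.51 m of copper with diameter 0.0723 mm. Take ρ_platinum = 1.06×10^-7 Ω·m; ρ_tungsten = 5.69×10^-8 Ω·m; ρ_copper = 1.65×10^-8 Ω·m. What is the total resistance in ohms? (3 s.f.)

Seg 1: A = πr² = π(2.2200e-04 m)² = 1.548e-07 m²
R_1 = (1.06×10^-7)(2.31)/(1.548e-07) = 1.581 Ω
Seg 2: A = π(d/2)² = π(1.9500e-04 m)² = 1.195e-07 m²
R_2 = (5.69×10^-8)(0.618)/(1.195e-07) = 0.2944 Ω
Seg 3: A = π(d/2)² = π(3.6150e-05 m)² = 4.106e-09 m²
R_3 = (1.65×10^-8)(2.51)/(4.106e-09) = 10.09 Ω
R_total = R_1 + R_2 + R_3 = 12.0 Ω

12.0 Ω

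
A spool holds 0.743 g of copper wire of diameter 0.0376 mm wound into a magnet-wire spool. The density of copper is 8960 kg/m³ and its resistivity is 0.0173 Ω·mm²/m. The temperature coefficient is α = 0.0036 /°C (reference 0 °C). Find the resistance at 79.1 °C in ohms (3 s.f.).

1490 Ω

ρ = 0.0173 Ω·mm²/m = 1.73×10^-8 Ω·m
A = π(d/2)² = π(1.8800e-05 m)² = 1.1104e-09 m²
L = m/(density·A) = 7.430×10^-4/(8960×1.1104e-09) = 74.68 m
R = ρL/A = (1.73×10^-8)(74.68)/(1.1104e-09) = 1164 Ω
R(79.1 °C) = 1164 × (1 + 0.0036×79.1) = 1490 Ω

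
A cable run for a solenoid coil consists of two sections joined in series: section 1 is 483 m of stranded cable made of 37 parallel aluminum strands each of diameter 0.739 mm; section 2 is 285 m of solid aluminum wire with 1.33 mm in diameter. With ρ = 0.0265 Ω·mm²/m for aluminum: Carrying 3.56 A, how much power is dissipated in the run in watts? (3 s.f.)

ρ = 0.0265 Ω·mm²/m = 2.65×10^-8 Ω·m
Section 1: A_strand = π(3.6950e-04)² = 4.289e-07 m²; R₁ = ρL/(N·A_s) = (2.65×10^-8)(483)/(37×4.289e-07) = 0.8065 Ω
Section 2: A = π(d/2)² = π(6.6500e-04 m)² = 1.389e-06 m²
R₂ = (2.65×10^-8)(285)/(1.389e-06) = 5.436 Ω
R = R₁ + R₂ = 6.243 Ω
P = I²R = (3.56)² × 6.243 = 79.1 W

79.1 W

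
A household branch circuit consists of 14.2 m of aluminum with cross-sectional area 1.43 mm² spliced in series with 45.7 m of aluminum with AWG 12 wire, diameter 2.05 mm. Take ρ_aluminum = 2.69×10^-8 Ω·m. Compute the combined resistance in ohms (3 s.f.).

0.640 Ω

Segment 1: A = 1.43 mm² = 1.430e-06 m²
R₁ = ρL/A = (2.69×10^-8)(14.2)/(1.430e-06) = 0.2671 Ω
Segment 2: A = π(2.05/2 mm)² = π(1.0250e-03 m)² = 3.301e-06 m²
R₂ = (2.69×10^-8)(45.7)/(3.301e-06) = 0.3725 Ω
R = R₁ + R₂ = 0.640 Ω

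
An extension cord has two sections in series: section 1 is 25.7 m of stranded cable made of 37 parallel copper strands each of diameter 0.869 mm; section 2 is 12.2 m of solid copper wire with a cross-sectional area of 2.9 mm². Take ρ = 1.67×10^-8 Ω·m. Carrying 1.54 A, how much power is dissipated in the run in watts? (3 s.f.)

Section 1: A_strand = π(4.3450e-04)² = 5.931e-07 m²; R₁ = ρL/(N·A_s) = (1.67×10^-8)(25.7)/(37×5.931e-07) = 0.01956 Ω
Section 2: A = 2.9 mm² = 2.900e-06 m²
R₂ = (1.67×10^-8)(12.2)/(2.900e-06) = 0.07026 Ω
R = R₁ + R₂ = 0.08981 Ω
P = I²R = (1.54)² × 0.08981 = 0.213 W

0.213 W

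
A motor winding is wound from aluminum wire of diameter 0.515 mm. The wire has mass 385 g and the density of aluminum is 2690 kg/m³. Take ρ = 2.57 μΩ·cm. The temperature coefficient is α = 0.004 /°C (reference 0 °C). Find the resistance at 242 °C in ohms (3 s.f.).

167 Ω

ρ = 2.57 μΩ·cm = 2.57×10^-8 Ω·m
A = π(d/2)² = π(2.5750e-04 m)² = 2.0831e-07 m²
L = m/(density·A) = 0.385/(2690×2.0831e-07) = 687.1 m
R = ρL/A = (2.57×10^-8)(687.1)/(2.0831e-07) = 84.77 Ω
R(242 °C) = 84.77 × (1 + 0.004×242) = 167 Ω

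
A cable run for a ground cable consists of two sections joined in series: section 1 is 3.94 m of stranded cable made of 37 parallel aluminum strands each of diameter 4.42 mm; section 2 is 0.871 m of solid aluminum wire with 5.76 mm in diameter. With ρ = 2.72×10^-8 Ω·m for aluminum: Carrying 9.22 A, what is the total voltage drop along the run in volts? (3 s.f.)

Section 1: A_strand = π(2.2100e-03)² = 1.534e-05 m²; R₁ = ρL/(N·A_s) = (2.72×10^-8)(3.94)/(37×1.534e-05) = 1.888×10^-4 Ω
Section 2: A = π(d/2)² = π(2.8800e-03 m)² = 2.606e-05 m²
R₂ = (2.72×10^-8)(0.871)/(2.606e-05) = 9.092×10^-4 Ω
R = R₁ + R₂ = 0.001098 Ω
V = IR = 9.22 × 0.001098 = 0.0101 V

0.0101 V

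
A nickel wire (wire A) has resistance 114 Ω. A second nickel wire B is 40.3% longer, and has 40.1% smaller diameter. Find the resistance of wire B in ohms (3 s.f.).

446 Ω

R ∝ L/d², so R_B/R_A = (1 + 40.3/100) × (1 − 40.1/100)⁻²
= 1.403 × 2.787 = 3.91
R_B = 3.91 × 114 = 446 Ω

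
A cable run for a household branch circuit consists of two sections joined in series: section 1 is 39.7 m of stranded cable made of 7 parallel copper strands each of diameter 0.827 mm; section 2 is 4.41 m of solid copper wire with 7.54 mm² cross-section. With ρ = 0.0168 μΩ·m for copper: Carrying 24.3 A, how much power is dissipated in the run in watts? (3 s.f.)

111 W

ρ = 0.0168 μΩ·m = 1.68×10^-8 Ω·m
Section 1: A_strand = π(4.1350e-04)² = 5.372e-07 m²; R₁ = ρL/(N·A_s) = (1.68×10^-8)(39.7)/(7×5.372e-07) = 0.1774 Ω
Section 2: A = 7.54 mm² = 7.540e-06 m²
R₂ = (1.68×10^-8)(4.41)/(7.540e-06) = 0.009826 Ω
R = R₁ + R₂ = 0.1872 Ω
P = I²R = (24.3)² × 0.1872 = 111 W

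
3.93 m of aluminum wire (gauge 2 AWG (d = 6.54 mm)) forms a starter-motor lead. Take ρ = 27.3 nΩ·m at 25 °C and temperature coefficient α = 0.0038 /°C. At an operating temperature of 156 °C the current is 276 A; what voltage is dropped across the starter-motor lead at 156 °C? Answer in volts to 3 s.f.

ρ = 27.3 nΩ·m = 2.73×10^-8 Ω·m
A = π(6.54/2 mm)² = π(3.2700e-03 m)² = 3.359e-05 m²
R₍25₎ = ρL/A = (2.73×10^-8)(3.93)/(3.359e-05) = 0.003194 Ω
R₍156₎ = R₍25₎(1 + αΔT) = 0.003194 × (1 + 0.0038×131) = 0.004784 Ω
V = IR = 276 × 0.004784 = 1.32 V

1.32 V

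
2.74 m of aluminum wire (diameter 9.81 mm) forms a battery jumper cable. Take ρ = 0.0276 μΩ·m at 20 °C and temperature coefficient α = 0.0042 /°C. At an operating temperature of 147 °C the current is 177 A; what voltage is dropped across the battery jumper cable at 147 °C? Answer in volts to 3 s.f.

0.272 V

ρ = 0.0276 μΩ·m = 2.76×10^-8 Ω·m
A = π(d/2)² = π(4.9050e-03 m)² = 7.558e-05 m²
R₍20₎ = ρL/A = (2.76×10^-8)(2.74)/(7.558e-05) = 0.001001 Ω
R₍147₎ = R₍20₎(1 + αΔT) = 0.001001 × (1 + 0.0042×127) = 0.001534 Ω
V = IR = 177 × 0.001534 = 0.272 V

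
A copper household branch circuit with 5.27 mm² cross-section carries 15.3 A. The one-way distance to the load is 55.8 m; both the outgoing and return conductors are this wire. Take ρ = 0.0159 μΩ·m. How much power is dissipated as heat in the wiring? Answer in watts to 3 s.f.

78.8 W

ρ = 0.0159 μΩ·m = 1.59×10^-8 Ω·m
A = 5.27 mm² = 5.270e-06 m²
Total conductor length (both ways) L = 2 × 55.8 = 111.6 m
R = ρL/A = (1.59×10^-8)(111.6)/(5.270e-06) = 0.3367 Ω
P = I²R = (15.3)² × 0.3367 = 78.8 W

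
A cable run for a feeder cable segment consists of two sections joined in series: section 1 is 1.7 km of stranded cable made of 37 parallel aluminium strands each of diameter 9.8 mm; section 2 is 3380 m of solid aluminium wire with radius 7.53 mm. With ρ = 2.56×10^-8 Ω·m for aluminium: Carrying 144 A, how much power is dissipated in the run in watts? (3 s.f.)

Section 1: A_strand = π(4.9000e-03)² = 7.543e-05 m²; R₁ = ρL/(N·A_s) = (2.56×10^-8)(1700)/(37×7.543e-05) = 0.01559 Ω
Section 2: A = πr² = π(7.5300e-03 m)² = 1.781e-04 m²
R₂ = (2.56×10^-8)(3380)/(1.781e-04) = 0.4858 Ω
R = R₁ + R₂ = 0.5013 Ω
P = I²R = (144)² × 0.5013 = 10400 W

10400 W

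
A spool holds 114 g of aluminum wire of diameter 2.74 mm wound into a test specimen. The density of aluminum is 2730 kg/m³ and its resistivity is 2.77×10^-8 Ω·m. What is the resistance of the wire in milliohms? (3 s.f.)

A = π(d/2)² = π(1.3700e-03 m)² = 5.8965e-06 m²
L = m/(density·A) = 0.114/(2730×5.8965e-06) = 7.082 m
R = ρL/A = (2.77×10^-8)(7.082)/(5.8965e-06) = 33.3 mΩ

33.3 mΩ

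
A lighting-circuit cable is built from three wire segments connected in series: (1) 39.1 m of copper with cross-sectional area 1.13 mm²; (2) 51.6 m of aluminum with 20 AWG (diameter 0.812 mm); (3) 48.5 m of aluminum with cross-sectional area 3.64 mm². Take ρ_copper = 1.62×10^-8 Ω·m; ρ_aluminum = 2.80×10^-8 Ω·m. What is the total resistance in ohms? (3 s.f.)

3.72 Ω

Seg 1: A = 1.13 mm² = 1.130e-06 m²
R_1 = (1.62×10^-8)(39.1)/(1.130e-06) = 0.5605 Ω
Seg 2: A = π(0.812/2 mm)² = π(4.0600e-04 m)² = 5.178e-07 m²
R_2 = (2.80×10^-8)(51.6)/(5.178e-07) = 2.79 Ω
Seg 3: A = 3.64 mm² = 3.640e-06 m²
R_3 = (2.80×10^-8)(48.5)/(3.640e-06) = 0.3731 Ω
R_total = R_1 + R_2 + R_3 = 3.72 Ω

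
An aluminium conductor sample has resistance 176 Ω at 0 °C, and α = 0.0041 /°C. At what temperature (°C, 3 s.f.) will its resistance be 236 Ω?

83.1 °C

R = R₀(1 + α(T − T₀)) ⇒ T = T₀ + (R/R₀ − 1)/α
T = 0 + (236/176 − 1)/0.0041 = 0 + (0.3409)/0.0041 = 83.1 °C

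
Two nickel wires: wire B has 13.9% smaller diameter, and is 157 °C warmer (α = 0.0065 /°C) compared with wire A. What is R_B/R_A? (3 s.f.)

R ∝ ρL/d² with ρ ∝ (1+αΔT), so R_B/R_A = (1 − 13.9/100)⁻² × (1 + 0.0065×157)
= 1.349 × 2.021 = 2.73

2.73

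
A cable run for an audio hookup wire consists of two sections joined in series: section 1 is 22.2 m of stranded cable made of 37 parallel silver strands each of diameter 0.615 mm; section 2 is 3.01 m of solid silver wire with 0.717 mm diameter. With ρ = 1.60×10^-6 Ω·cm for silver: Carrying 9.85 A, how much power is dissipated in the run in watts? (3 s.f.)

ρ = 1.60×10^-6 Ω·cm = 1.60×10^-8 Ω·m
Section 1: A_strand = π(3.0750e-04)² = 2.971e-07 m²; R₁ = ρL/(N·A_s) = (1.60×10^-8)(22.2)/(37×2.971e-07) = 0.03232 Ω
Section 2: A = π(d/2)² = π(3.5850e-04 m)² = 4.038e-07 m²
R₂ = (1.60×10^-8)(3.01)/(4.038e-07) = 0.1193 Ω
R = R₁ + R₂ = 0.1516 Ω
P = I²R = (9.85)² × 0.1516 = 14.7 W

14.7 W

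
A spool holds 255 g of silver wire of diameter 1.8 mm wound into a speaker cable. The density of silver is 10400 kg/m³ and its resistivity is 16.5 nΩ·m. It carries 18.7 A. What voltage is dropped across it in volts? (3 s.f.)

1.17 V

ρ = 16.5 nΩ·m = 1.65×10^-8 Ω·m
A = π(d/2)² = π(9.0000e-04 m)² = 2.5447e-06 m²
L = m/(density·A) = 0.255/(10400×2.5447e-06) = 9.635 m
R = ρL/A = (1.65×10^-8)(9.635)/(2.5447e-06) = 0.06248 Ω
V = IR = 18.7 × 0.06248 = 1.17 V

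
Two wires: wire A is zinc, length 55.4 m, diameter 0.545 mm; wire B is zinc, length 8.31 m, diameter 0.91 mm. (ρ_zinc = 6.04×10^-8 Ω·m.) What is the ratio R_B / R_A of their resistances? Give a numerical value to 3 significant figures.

R ∝ ρL/d², so R_B/R_A = (L_B/L_A) × (d_A/d_B)²
= (8.31/55.4) × (0.545/0.91)² = 0.0538

0.0538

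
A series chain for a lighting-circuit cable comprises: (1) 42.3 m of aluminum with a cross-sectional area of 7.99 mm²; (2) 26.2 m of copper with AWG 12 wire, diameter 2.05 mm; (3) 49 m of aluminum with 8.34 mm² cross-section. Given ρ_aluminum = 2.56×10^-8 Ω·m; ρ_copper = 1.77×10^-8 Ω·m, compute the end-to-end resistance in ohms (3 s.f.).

Seg 1: A = 7.99 mm² = 7.990e-06 m²
R_1 = (2.56×10^-8)(42.3)/(7.990e-06) = 0.1355 Ω
Seg 2: A = π(2.05/2 mm)² = π(1.0250e-03 m)² = 3.301e-06 m²
R_2 = (1.77×10^-8)(26.2)/(3.301e-06) = 0.1405 Ω
Seg 3: A = 8.34 mm² = 8.340e-06 m²
R_3 = (2.56×10^-8)(49)/(8.340e-06) = 0.1504 Ω
R_total = R_1 + R_2 + R_3 = 0.426 Ω

0.426 Ω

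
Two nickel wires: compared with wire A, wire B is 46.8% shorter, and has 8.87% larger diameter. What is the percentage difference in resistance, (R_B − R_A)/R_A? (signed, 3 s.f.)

-55.1%

R ∝ L/d², so R_B/R_A = (1 − 46.8/100) × (1 + 8.87/100)⁻²
= 0.532 × 0.8437 = 0.4488
(R_B − R_A)/R_A = 0.4488 − 1 = -55.1%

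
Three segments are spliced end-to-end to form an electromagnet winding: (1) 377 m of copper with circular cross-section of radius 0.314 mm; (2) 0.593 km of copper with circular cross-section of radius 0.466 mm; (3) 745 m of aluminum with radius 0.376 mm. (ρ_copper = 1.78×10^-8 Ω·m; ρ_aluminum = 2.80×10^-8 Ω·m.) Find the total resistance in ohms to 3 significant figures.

Seg 1: A = πr² = π(3.1400e-04 m)² = 3.097e-07 m²
R_1 = (1.78×10^-8)(377)/(3.097e-07) = 21.66 Ω
Seg 2: A = πr² = π(4.6600e-04 m)² = 6.822e-07 m²
R_2 = (1.78×10^-8)(593)/(6.822e-07) = 15.47 Ω
Seg 3: A = πr² = π(3.7600e-04 m)² = 4.441e-07 m²
R_3 = (2.80×10^-8)(745)/(4.441e-07) = 46.97 Ω
R_total = R_1 + R_2 + R_3 = 84.1 Ω

84.1 Ω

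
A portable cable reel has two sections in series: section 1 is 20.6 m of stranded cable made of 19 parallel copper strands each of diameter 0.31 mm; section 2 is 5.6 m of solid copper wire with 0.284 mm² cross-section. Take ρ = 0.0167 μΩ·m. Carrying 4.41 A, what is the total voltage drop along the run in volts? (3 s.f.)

2.51 V

ρ = 0.0167 μΩ·m = 1.67×10^-8 Ω·m
Section 1: A_strand = π(1.5500e-04)² = 7.548e-08 m²; R₁ = ρL/(N·A_s) = (1.67×10^-8)(20.6)/(19×7.548e-08) = 0.2399 Ω
Section 2: A = 0.284 mm² = 2.840e-07 m²
R₂ = (1.67×10^-8)(5.6)/(2.840e-07) = 0.3293 Ω
R = R₁ + R₂ = 0.5692 Ω
V = IR = 4.41 × 0.5692 = 2.51 V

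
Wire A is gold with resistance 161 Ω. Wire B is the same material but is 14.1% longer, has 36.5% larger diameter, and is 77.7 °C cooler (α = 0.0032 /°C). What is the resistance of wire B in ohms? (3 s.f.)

R ∝ ρL/d² with ρ ∝ (1+αΔT), so R_B/R_A = (1 + 14.1/100) × (1 + 36.5/100)⁻² × (1 − 0.0032×77.7)
= 1.141 × 0.5367 × 0.7514 = 0.4601
R_B = 0.4601 × 161 = 74.1 Ω

74.1 Ω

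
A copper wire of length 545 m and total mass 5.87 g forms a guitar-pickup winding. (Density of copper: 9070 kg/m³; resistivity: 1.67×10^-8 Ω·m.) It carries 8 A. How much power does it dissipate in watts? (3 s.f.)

A = m/(density·L) = 0.00587/(9070×545) = 1.1875e-09 m²
R = ρL/A = (1.67×10^-8)(545)/(1.1875e-09) = 7664 Ω
P = I²R = (8)² × 7664 = 4.91×10^5 W

4.91×10^5 W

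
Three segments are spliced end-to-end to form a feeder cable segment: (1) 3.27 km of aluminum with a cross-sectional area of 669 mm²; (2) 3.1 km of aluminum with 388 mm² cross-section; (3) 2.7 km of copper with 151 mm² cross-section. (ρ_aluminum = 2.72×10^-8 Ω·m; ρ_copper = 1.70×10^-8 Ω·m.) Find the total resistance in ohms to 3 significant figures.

0.654 Ω

Seg 1: A = 669 mm² = 6.690e-04 m²
R_1 = (2.72×10^-8)(3270)/(6.690e-04) = 0.133 Ω
Seg 2: A = 388 mm² = 3.880e-04 m²
R_2 = (2.72×10^-8)(3100)/(3.880e-04) = 0.2173 Ω
Seg 3: A = 151 mm² = 1.510e-04 m²
R_3 = (1.70×10^-8)(2700)/(1.510e-04) = 0.304 Ω
R_total = R_1 + R_2 + R_3 = 0.654 Ω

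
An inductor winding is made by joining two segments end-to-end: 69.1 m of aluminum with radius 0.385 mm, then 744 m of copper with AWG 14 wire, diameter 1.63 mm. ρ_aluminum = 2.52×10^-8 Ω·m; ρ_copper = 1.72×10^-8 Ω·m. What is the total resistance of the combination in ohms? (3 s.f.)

Segment 1: A = πr² = π(3.8500e-04 m)² = 4.657e-07 m²
R₁ = ρL/A = (2.52×10^-8)(69.1)/(4.657e-07) = 3.739 Ω
Segment 2: A = π(1.63/2 mm)² = π(8.1500e-04 m)² = 2.087e-06 m²
R₂ = (1.72×10^-8)(744)/(2.087e-06) = 6.132 Ω
R = R₁ + R₂ = 9.87 Ω

9.87 Ω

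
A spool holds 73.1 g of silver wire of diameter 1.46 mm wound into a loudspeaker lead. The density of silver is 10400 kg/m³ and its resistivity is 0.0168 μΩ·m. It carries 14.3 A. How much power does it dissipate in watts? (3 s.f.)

8.62 W

ρ = 0.0168 μΩ·m = 1.68×10^-8 Ω·m
A = π(d/2)² = π(7.3000e-04 m)² = 1.6742e-06 m²
L = m/(density·A) = 0.0731/(10400×1.6742e-06) = 4.198 m
R = ρL/A = (1.68×10^-8)(4.198)/(1.6742e-06) = 0.04213 Ω
P = I²R = (14.3)² × 0.04213 = 8.62 W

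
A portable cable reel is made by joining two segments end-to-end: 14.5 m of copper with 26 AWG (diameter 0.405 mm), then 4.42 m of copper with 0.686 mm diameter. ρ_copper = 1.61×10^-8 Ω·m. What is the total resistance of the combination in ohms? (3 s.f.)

Segment 1: A = π(0.405/2 mm)² = π(2.0250e-04 m)² = 1.288e-07 m²
R₁ = ρL/A = (1.61×10^-8)(14.5)/(1.288e-07) = 1.812 Ω
Segment 2: A = π(d/2)² = π(3.4300e-04 m)² = 3.696e-07 m²
R₂ = (1.61×10^-8)(4.42)/(3.696e-07) = 0.1925 Ω
R = R₁ + R₂ = 2.00 Ω

2.00 Ω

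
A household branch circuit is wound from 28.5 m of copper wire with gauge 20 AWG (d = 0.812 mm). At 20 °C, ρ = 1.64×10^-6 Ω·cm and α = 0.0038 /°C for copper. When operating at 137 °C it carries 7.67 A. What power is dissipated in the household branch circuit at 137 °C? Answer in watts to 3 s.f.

ρ = 1.64×10^-6 Ω·cm = 1.64×10^-8 Ω·m
A = π(0.812/2 mm)² = π(4.0600e-04 m)² = 5.178e-07 m²
R₍20₎ = ρL/A = (1.64×10^-8)(28.5)/(5.178e-07) = 0.9026 Ω
R₍137₎ = R₍20₎(1 + αΔT) = 0.9026 × (1 + 0.0038×117) = 1.304 Ω
P = I²R = (7.67)² × 1.304 = 76.7 W

76.7 W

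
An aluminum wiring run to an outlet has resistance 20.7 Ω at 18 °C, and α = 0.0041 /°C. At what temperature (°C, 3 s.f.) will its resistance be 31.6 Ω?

R = R₀(1 + α(T − T₀)) ⇒ T = T₀ + (R/R₀ − 1)/α
T = 18 + (31.6/20.7 − 1)/0.0041 = 18 + (0.5266)/0.0041 = 146 °C

146 °C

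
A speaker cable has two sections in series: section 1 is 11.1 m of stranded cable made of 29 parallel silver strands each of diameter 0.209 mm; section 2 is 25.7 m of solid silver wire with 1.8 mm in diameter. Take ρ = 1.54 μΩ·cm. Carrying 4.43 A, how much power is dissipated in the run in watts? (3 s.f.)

ρ = 1.54 μΩ·cm = 1.54×10^-8 Ω·m
Section 1: A_strand = π(1.0450e-04)² = 3.431e-08 m²; R₁ = ρL/(N·A_s) = (1.54×10^-8)(11.1)/(29×3.431e-08) = 0.1718 Ω
Section 2: A = π(d/2)² = π(9.0000e-04 m)² = 2.545e-06 m²
R₂ = (1.54×10^-8)(25.7)/(2.545e-06) = 0.1555 Ω
R = R₁ + R₂ = 0.3273 Ω
P = I²R = (4.43)² × 0.3273 = 6.42 W

6.42 W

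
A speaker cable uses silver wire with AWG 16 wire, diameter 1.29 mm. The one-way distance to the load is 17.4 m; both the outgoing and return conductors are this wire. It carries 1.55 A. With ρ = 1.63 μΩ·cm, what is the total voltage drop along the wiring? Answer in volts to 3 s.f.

0.673 V

ρ = 1.63 μΩ·cm = 1.63×10^-8 Ω·m
A = π(1.29/2 mm)² = π(6.4500e-04 m)² = 1.307e-06 m²
Total conductor length (both ways) L = 2 × 17.4 = 34.8 m
R = ρL/A = (1.63×10^-8)(34.8)/(1.307e-06) = 0.434 Ω
V = IR = 1.55 × 0.434 = 0.673 V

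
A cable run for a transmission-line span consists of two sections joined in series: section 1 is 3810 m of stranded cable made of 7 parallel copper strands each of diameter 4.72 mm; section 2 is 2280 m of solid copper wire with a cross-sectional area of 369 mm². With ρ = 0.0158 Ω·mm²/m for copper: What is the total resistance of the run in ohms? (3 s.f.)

ρ = 0.0158 Ω·mm²/m = 1.58×10^-8 Ω·m
Section 1: A_strand = π(2.3600e-03)² = 1.750e-05 m²; R₁ = ρL/(N·A_s) = (1.58×10^-8)(3810)/(7×1.750e-05) = 0.4915 Ω
Section 2: A = 369 mm² = 3.690e-04 m²
R₂ = (1.58×10^-8)(2280)/(3.690e-04) = 0.09763 Ω
R = R₁ + R₂ = 0.589 Ω

0.589 Ω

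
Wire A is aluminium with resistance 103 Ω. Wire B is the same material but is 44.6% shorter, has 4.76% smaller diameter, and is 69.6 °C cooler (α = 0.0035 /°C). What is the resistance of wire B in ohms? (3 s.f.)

47.6 Ω

R ∝ ρL/d² with ρ ∝ (1+αΔT), so R_B/R_A = (1 − 44.6/100) × (1 − 4.76/100)⁻² × (1 − 0.0035×69.6)
= 0.554 × 1.103 × 0.7564 = 0.462
R_B = 0.462 × 103 = 47.6 Ω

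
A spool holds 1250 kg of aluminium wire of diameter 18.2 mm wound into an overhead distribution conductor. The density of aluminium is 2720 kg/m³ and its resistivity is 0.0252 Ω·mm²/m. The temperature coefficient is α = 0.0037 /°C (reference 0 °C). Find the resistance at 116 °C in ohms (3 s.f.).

ρ = 0.0252 Ω·mm²/m = 2.52×10^-8 Ω·m
A = π(d/2)² = π(9.1000e-03 m)² = 2.6016e-04 m²
L = m/(density·A) = 1250/(2720×2.6016e-04) = 1766 m
R = ρL/A = (2.52×10^-8)(1766)/(2.6016e-04) = 0.1711 Ω
R(116 °C) = 0.1711 × (1 + 0.0037×116) = 0.245 Ω

0.245 Ω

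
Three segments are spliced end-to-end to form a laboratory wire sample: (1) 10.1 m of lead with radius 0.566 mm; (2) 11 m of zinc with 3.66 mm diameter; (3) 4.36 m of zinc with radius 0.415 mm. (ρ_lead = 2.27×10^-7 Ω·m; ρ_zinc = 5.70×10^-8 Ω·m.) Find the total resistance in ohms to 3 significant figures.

Seg 1: A = πr² = π(5.6600e-04 m)² = 1.006e-06 m²
R_1 = (2.27×10^-7)(10.1)/(1.006e-06) = 2.278 Ω
Seg 2: A = π(d/2)² = π(1.8300e-03 m)² = 1.052e-05 m²
R_2 = (5.70×10^-8)(11)/(1.052e-05) = 0.0596 Ω
Seg 3: A = πr² = π(4.1500e-04 m)² = 5.411e-07 m²
R_3 = (5.70×10^-8)(4.36)/(5.411e-07) = 0.4593 Ω
R_total = R_1 + R_2 + R_3 = 2.80 Ω

2.80 Ω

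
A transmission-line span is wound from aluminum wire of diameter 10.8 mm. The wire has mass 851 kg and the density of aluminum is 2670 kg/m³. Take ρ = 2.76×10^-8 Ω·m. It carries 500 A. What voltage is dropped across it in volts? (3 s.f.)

524 V

A = π(d/2)² = π(5.4000e-03 m)² = 9.1609e-05 m²
L = m/(density·A) = 851/(2670×9.1609e-05) = 3479 m
R = ρL/A = (2.76×10^-8)(3479)/(9.1609e-05) = 1.048 Ω
V = IR = 500 × 1.048 = 524 V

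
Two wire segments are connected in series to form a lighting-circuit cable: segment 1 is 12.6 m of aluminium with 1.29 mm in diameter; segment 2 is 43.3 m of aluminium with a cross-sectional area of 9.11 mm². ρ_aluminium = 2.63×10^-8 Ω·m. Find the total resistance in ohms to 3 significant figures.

0.379 Ω

Segment 1: A = π(d/2)² = π(6.4500e-04 m)² = 1.307e-06 m²
R₁ = ρL/A = (2.63×10^-8)(12.6)/(1.307e-06) = 0.2535 Ω
Segment 2: A = 9.11 mm² = 9.110e-06 m²
R₂ = (2.63×10^-8)(43.3)/(9.110e-06) = 0.125 Ω
R = R₁ + R₂ = 0.379 Ω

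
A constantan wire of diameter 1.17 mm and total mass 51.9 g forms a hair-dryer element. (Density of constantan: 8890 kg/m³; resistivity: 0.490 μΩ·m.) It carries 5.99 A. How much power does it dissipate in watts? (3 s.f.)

88.8 W

ρ = 0.490 μΩ·m = 4.90×10^-7 Ω·m
A = π(d/2)² = π(5.8500e-04 m)² = 1.0751e-06 m²
L = m/(density·A) = 0.0519/(8890×1.0751e-06) = 5.43 m
R = ρL/A = (4.90×10^-7)(5.43)/(1.0751e-06) = 2.475 Ω
P = I²R = (5.99)² × 2.475 = 88.8 W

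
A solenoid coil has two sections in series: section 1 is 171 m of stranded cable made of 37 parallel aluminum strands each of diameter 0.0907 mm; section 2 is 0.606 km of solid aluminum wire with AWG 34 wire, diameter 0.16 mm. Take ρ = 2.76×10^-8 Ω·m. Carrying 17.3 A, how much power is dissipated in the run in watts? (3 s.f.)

2.55×10^5 W

Section 1: A_strand = π(4.5350e-05)² = 6.461e-09 m²; R₁ = ρL/(N·A_s) = (2.76×10^-8)(171)/(37×6.461e-09) = 19.74 Ω
Section 2: A = π(0.16/2 mm)² = π(8.0000e-05 m)² = 2.011e-08 m²
R₂ = (2.76×10^-8)(606)/(2.011e-08) = 831.9 Ω
R = R₁ + R₂ = 851.6 Ω
P = I²R = (17.3)² × 851.6 = 2.55×10^5 W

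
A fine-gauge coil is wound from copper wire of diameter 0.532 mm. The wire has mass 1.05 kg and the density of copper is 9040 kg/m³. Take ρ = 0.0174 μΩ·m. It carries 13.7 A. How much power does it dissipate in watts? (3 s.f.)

ρ = 0.0174 μΩ·m = 1.74×10^-8 Ω·m
A = π(d/2)² = π(2.6600e-04 m)² = 2.2229e-07 m²
L = m/(density·A) = 1.05/(9040×2.2229e-07) = 522.5 m
R = ρL/A = (1.74×10^-8)(522.5)/(2.2229e-07) = 40.9 Ω
P = I²R = (13.7)² × 40.9 = 7680 W

7680 W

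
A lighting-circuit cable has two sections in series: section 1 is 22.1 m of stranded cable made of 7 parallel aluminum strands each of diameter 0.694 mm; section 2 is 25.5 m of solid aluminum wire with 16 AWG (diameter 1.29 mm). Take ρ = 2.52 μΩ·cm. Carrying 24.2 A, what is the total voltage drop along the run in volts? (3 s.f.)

ρ = 2.52 μΩ·cm = 2.52×10^-8 Ω·m
Section 1: A_strand = π(3.4700e-04)² = 3.783e-07 m²; R₁ = ρL/(N·A_s) = (2.52×10^-8)(22.1)/(7×3.783e-07) = 0.2103 Ω
Section 2: A = π(1.29/2 mm)² = π(6.4500e-04 m)² = 1.307e-06 m²
R₂ = (2.52×10^-8)(25.5)/(1.307e-06) = 0.4917 Ω
R = R₁ + R₂ = 0.702 Ω
V = IR = 24.2 × 0.702 = 17.0 V

17.0 V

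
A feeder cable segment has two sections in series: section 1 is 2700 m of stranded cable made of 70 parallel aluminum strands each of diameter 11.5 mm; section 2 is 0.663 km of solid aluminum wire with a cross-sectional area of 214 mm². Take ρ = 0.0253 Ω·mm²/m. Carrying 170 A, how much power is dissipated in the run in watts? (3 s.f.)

ρ = 0.0253 Ω·mm²/m = 2.53×10^-8 Ω·m
Section 1: A_strand = π(5.7500e-03)² = 1.039e-04 m²; R₁ = ρL/(N·A_s) = (2.53×10^-8)(2700)/(70×1.039e-04) = 0.009395 Ω
Section 2: A = 214 mm² = 2.140e-04 m²
R₂ = (2.53×10^-8)(663)/(2.140e-04) = 0.07838 Ω
R = R₁ + R₂ = 0.08778 Ω
P = I²R = (170)² × 0.08778 = 2540 W

2540 W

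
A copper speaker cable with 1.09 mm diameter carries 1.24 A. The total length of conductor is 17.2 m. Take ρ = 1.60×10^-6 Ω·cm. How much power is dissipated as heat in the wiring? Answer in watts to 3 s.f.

ρ = 1.60×10^-6 Ω·cm = 1.60×10^-8 Ω·m
A = π(d/2)² = π(5.4500e-04 m)² = 9.331e-07 m²
R = ρL/A = (1.60×10^-8)(17.2)/(9.331e-07) = 0.2949 Ω
P = I²R = (1.24)² × 0.2949 = 0.453 W

0.453 W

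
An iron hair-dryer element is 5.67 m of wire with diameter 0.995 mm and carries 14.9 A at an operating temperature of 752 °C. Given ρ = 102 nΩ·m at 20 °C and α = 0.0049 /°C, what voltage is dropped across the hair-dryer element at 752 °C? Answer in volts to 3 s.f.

50.8 V

ρ = 102 nΩ·m = 1.02×10^-7 Ω·m
A = π(d/2)² = π(4.9750e-04 m)² = 7.776e-07 m²
R₍20₎ = ρL/A = (1.02×10^-7)(5.67)/(7.776e-07) = 0.7438 Ω
R₍752₎ = R₍20₎(1 + αΔT) = 0.7438 × (1 + 0.0049×732) = 3.412 Ω
V = IR = 14.9 × 3.412 = 50.8 V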